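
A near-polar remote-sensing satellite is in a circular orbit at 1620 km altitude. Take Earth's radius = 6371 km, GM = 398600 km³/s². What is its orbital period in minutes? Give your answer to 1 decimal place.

Semi-major axis a = 6371 + 1620 = 7991 km. Period T = 2π√(a³/μ) = 2π√(7991³/398600) = 7109.1 s = 118.48 min.

118.5 min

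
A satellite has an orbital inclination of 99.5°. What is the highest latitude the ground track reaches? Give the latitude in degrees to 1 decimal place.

Retrograde orbit: the ground track reaches ±(180° − i) = ±(180 − 99.5) = ±80.5°.

80.5°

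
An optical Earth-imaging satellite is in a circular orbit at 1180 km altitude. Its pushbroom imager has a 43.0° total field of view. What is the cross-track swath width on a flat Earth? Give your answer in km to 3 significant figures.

Half-angle = 43.0°/2 = 21.5°.
Swath width ≈ 2h·tan(θ/2) = 2 × 1180 × tan(21.5°) = 929.6 km.

930 km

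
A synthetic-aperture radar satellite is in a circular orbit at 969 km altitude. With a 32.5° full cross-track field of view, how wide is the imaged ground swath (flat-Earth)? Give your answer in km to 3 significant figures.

Half-angle = 32.5°/2 = 16.25°.
Swath width ≈ 2h·tan(θ/2) = 2 × 969 × tan(16.25°) = 564.9 km.

565 km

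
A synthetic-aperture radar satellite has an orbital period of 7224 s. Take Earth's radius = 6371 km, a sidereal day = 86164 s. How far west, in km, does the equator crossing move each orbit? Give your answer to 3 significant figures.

3360 km

During one orbit Earth rotates (7224.0 / 86164) × 360° = 30.18°.
At the equator that is 30.18° × (2π·6371/360) km/° = 30.18 × 111.2 = 3356 km.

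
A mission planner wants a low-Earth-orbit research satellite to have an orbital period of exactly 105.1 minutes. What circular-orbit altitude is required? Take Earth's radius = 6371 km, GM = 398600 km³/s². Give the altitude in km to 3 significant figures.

1010 km

T = 105.1 min = 6306.0 s.
From T = 2π√(a³/μ): a = (μ T²/4π²)^(1/3) = (398600 × 6306.0² / 4π²)^(1/3) = 7377 km.
Altitude h = a − R = 7377 − 6371 = 1006 km.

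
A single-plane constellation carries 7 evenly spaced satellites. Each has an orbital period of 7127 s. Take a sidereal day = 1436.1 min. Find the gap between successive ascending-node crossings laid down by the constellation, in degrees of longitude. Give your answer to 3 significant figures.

Single-satellite node shift = (7127.0/86166) × 360° = 29.78°.
With 7 satellites evenly phased, successive equator crossings are 29.78/7 = 4.254° apart.

4.25°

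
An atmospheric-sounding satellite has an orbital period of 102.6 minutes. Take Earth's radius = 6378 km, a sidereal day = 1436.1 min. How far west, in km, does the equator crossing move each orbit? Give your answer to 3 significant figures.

T = 102.6 min = 6156.0 s.
During one orbit Earth rotates (6156.0 / 86166) × 360° = 25.72°.
At the equator that is 25.72° × (2π·6378/360) km/° = 25.72 × 111.3 = 2863 km.

2860 km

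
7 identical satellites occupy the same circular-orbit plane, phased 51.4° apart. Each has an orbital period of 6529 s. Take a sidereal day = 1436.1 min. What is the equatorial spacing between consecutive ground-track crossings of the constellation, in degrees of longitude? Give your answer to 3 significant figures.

Single-satellite node shift = (6529.0/86166) × 360° = 27.28°.
With 7 satellites evenly phased, successive equator crossings are 27.28/7 = 3.897° apart.

3.90°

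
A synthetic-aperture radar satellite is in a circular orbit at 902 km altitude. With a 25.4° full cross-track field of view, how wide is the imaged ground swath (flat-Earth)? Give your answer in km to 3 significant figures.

407 km

Half-angle = 25.4°/2 = 12.7°.
Swath width ≈ 2h·tan(θ/2) = 2 × 902 × tan(12.7°) = 406.5 km.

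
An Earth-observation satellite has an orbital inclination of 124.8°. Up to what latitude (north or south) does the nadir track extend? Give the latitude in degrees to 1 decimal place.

55.2°

Retrograde orbit: the ground track reaches ±(180° − i) = ±(180 − 124.8) = ±55.2°.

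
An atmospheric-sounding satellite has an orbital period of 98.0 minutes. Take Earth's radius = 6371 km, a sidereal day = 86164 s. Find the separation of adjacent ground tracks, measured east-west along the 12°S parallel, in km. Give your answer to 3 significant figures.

2670 km

T = 98.0 min = 5880.0 s.
Node shift per orbit = (5880.0/86164) × 360° = 24.57°.
Equatorial spacing = 24.57 × 111.2 km/° = 2732 km.
At 12° latitude, spacing = 2732 × cos(12°) = 2672 km.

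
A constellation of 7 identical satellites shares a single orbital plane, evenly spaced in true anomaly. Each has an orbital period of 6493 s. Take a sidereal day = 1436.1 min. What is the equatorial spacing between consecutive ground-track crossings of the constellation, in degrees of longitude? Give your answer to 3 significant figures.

Single-satellite node shift = (6493.0/86166) × 360° = 27.13°.
With 7 satellites evenly phased, successive equator crossings are 27.13/7 = 3.875° apart.

3.88°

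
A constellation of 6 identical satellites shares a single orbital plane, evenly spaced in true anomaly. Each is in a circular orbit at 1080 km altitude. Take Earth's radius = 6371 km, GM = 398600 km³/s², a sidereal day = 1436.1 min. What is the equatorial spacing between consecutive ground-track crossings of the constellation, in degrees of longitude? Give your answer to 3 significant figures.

4.46°

Semi-major axis a = 6371 + 1080 = 7451 km. Period T = 2π√(a³/μ) = 2π√(7451³/398600) = 6400.8 s = 106.68 min.
Single-satellite node shift = (6400.8/86166) × 360° = 26.74°.
With 6 satellites evenly phased, successive equator crossings are 26.74/6 = 4.457° apart.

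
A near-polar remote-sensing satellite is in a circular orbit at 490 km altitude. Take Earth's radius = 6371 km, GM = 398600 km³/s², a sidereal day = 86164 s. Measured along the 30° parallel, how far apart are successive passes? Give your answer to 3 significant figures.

Semi-major axis a = 6371 + 490 = 6861 km. Period T = 2π√(a³/μ) = 2π√(6861³/398600) = 5655.8 s = 94.26 min.
Node shift per orbit = (5655.8/86164) × 360° = 23.63°.
Equatorial spacing = 23.63 × 111.2 km/° = 2628 km.
At 30° latitude, spacing = 2628 × cos(30°) = 2276 km.

2280 km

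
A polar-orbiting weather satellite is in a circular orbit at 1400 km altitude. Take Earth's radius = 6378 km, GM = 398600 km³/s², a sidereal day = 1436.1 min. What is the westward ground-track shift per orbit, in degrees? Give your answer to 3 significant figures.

Semi-major axis a = 6378 + 1400 = 7778 km. Period T = 2π√(a³/μ) = 2π√(7778³/398600) = 6826.7 s = 113.78 min.
During one orbit Earth rotates (6826.7 / 86166) × 360° = 28.52°.

28.5°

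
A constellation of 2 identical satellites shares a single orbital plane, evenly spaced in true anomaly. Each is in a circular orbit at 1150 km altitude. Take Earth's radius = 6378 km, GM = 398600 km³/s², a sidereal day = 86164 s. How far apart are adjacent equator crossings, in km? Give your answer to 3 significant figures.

Semi-major axis a = 6378 + 1150 = 7528 km. Period T = 2π√(a³/μ) = 2π√(7528³/398600) = 6500.3 s = 108.34 min.
Single-satellite node shift = (6500.3/86164) × 360° = 27.16°.
With 2 satellites evenly phased, successive equator crossings are 27.16/2 = 13.579° apart.
That is 13.579 × 111.3 = 1512 km at the equator.

1510 km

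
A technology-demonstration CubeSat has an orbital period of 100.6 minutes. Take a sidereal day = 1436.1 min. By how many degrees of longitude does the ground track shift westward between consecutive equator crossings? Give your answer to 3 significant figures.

25.2°

T = 100.6 min = 6036.0 s.
During one orbit Earth rotates (6036.0 / 86166) × 360° = 25.22°.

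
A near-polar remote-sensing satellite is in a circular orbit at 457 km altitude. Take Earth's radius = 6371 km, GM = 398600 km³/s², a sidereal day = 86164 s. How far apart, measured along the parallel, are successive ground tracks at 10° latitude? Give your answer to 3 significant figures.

2570 km

Semi-major axis a = 6371 + 457 = 6828 km. Period T = 2π√(a³/μ) = 2π√(6828³/398600) = 5615.0 s = 93.58 min.
Node shift per orbit = (5615.0/86164) × 360° = 23.46°.
Equatorial spacing = 23.46 × 111.2 km/° = 2609 km.
At 10° latitude, spacing = 2609 × cos(10°) = 2569 km.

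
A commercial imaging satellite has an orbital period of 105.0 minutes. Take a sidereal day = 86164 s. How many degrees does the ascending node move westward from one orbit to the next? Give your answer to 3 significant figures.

26.3°

T = 105.0 min = 6300.0 s.
During one orbit Earth rotates (6300.0 / 86164) × 360° = 26.32°.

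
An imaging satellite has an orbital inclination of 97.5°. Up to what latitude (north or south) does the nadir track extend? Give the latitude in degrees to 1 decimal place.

Retrograde orbit: the ground track reaches ±(180° − i) = ±(180 − 97.5) = ±82.5°.

82.5°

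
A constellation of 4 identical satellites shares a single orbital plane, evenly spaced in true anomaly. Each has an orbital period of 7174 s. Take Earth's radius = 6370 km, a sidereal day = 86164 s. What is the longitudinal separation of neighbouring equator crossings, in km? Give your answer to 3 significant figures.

833 km

Single-satellite node shift = (7174.0/86164) × 360° = 29.97°.
With 4 satellites evenly phased, successive equator crossings are 29.97/4 = 7.493° apart.
That is 7.493 × 111.2 = 833 km at the equator.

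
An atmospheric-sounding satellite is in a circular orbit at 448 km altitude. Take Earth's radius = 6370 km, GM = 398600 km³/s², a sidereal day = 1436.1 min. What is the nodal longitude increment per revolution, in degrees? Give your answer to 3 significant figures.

23.4°

Semi-major axis a = 6370 + 448 = 6818 km. Period T = 2π√(a³/μ) = 2π√(6818³/398600) = 5602.7 s = 93.38 min.
During one orbit Earth rotates (5602.7 / 86166) × 360° = 23.41°.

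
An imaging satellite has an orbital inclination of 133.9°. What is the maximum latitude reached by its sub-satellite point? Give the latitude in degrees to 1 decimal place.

Retrograde orbit: the ground track reaches ±(180° − i) = ±(180 − 133.9) = ±46.1°.

46.1°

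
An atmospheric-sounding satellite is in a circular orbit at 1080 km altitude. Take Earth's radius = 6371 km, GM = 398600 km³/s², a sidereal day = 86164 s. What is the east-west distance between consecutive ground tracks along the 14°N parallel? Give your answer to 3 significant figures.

2890 km

Semi-major axis a = 6371 + 1080 = 7451 km. Period T = 2π√(a³/μ) = 2π√(7451³/398600) = 6400.8 s = 106.68 min.
Node shift per orbit = (6400.8/86164) × 360° = 26.74°.
Equatorial spacing = 26.74 × 111.2 km/° = 2974 km.
At 14° latitude, spacing = 2974 × cos(14°) = 2885 km.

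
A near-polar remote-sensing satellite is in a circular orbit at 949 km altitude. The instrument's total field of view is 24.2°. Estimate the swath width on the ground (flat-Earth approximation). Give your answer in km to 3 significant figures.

407 km

Half-angle = 24.2°/2 = 12.1°.
Swath width ≈ 2h·tan(θ/2) = 2 × 949 × tan(12.1°) = 406.9 km.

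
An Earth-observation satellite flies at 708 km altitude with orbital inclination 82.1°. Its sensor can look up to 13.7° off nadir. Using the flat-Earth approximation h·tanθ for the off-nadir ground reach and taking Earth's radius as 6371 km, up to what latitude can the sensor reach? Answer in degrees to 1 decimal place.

83.7°

For a prograde orbit the ground track reaches latitude ±i = ±82.1°.
Sensor half-swath on the ground ≈ 708·tan(13.7°) = 173 km = 1.55° of latitude.
Maximum observable latitude ≈ 82.1 + 1.55 = 83.7°.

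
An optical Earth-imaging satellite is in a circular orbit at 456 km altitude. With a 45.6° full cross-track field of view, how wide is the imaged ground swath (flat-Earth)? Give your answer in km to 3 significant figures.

Half-angle = 45.6°/2 = 22.8°.
Swath width ≈ 2h·tan(θ/2) = 2 × 456 × tan(22.8°) = 383.4 km.

383 km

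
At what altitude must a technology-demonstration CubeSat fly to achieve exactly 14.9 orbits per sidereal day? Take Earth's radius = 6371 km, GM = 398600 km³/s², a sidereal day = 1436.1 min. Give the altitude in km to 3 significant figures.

592 km

Required period T = 86166 / 14.9 = 5783.0 s.
From T = 2π√(a³/μ): a = (μ T²/4π²)^(1/3) = (398600 × 5783.0² / 4π²)^(1/3) = 6963 km.
Altitude h = a − R = 6963 − 6371 = 592 km.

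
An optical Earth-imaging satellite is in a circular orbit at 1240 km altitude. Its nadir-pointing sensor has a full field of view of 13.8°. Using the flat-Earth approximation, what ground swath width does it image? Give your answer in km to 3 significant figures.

300 km

Half-angle = 13.8°/2 = 6.9°.
Swath width ≈ 2h·tan(θ/2) = 2 × 1240 × tan(6.9°) = 300.1 km.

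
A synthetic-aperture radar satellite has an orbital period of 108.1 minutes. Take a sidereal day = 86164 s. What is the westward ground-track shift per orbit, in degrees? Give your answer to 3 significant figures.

27.1°

T = 108.1 min = 6486.0 s.
During one orbit Earth rotates (6486.0 / 86164) × 360° = 27.10°.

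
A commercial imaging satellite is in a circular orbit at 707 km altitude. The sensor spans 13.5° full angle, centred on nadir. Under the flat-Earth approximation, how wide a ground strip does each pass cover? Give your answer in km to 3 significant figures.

167 km

Half-angle = 13.5°/2 = 6.75°.
Swath width ≈ 2h·tan(θ/2) = 2 × 707 × tan(6.75°) = 167.4 km.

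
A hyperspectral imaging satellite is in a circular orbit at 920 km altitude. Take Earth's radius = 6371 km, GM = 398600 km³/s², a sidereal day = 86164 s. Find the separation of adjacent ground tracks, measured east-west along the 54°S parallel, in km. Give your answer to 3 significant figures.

Semi-major axis a = 6371 + 920 = 7291 km. Period T = 2π√(a³/μ) = 2π√(7291³/398600) = 6195.7 s = 103.26 min.
Node shift per orbit = (6195.7/86164) × 360° = 25.89°.
Equatorial spacing = 25.89 × 111.2 km/° = 2878 km.
At 54° latitude, spacing = 2878 × cos(54°) = 1692 km.

1690 km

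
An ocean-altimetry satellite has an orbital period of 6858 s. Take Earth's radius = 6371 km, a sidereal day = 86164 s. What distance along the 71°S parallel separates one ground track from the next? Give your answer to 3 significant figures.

1040 km

Node shift per orbit = (6858.0/86164) × 360° = 28.65°.
Equatorial spacing = 28.65 × 111.2 km/° = 3186 km.
At 71° latitude, spacing = 3186 × cos(71°) = 1037 km.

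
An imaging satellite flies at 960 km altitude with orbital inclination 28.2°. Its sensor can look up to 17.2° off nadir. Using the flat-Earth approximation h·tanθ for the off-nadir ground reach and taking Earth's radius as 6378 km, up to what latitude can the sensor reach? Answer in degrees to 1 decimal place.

30.9°

For a prograde orbit the ground track reaches latitude ±i = ±28.2°.
Sensor half-swath on the ground ≈ 960·tan(17.2°) = 297 km = 2.67° of latitude.
Maximum observable latitude ≈ 28.2 + 2.67 = 30.9°.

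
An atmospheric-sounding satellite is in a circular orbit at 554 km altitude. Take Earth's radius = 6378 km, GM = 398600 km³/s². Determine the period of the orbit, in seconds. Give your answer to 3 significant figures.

Semi-major axis a = 6378 + 554 = 6932 km. Period T = 2π√(a³/μ) = 2π√(6932³/398600) = 5743.8 s = 95.73 min.

5740 seconds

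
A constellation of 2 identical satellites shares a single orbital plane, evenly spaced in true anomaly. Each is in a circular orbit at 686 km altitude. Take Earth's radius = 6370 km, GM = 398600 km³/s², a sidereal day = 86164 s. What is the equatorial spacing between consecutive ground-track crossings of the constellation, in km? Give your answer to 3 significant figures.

Semi-major axis a = 6370 + 686 = 7056 km. Period T = 2π√(a³/μ) = 2π√(7056³/398600) = 5898.6 s = 98.31 min.
Single-satellite node shift = (5898.6/86164) × 360° = 24.64°.
With 2 satellites evenly phased, successive equator crossings are 24.64/2 = 12.322° apart.
That is 12.322 × 111.2 = 1370 km at the equator.

1370 km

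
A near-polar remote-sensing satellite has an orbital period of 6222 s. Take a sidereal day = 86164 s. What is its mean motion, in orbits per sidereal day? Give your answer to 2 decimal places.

Orbits per sidereal day = 86164 / 6222.0 = 13.848.

13.85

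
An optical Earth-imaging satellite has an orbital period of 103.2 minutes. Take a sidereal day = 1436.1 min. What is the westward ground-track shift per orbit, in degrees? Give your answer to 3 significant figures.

T = 103.2 min = 6192.0 s.
During one orbit Earth rotates (6192.0 / 86166) × 360° = 25.87°.

25.9°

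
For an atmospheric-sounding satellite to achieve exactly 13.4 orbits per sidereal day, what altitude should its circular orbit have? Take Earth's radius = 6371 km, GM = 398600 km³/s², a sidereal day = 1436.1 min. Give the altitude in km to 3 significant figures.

1100 km

Required period T = 86166 / 13.4 = 6430.3 s.
From T = 2π√(a³/μ): a = (μ T²/4π²)^(1/3) = (398600 × 6430.3² / 4π²)^(1/3) = 7474 km.
Altitude h = a − R = 7474 − 6371 = 1103 km.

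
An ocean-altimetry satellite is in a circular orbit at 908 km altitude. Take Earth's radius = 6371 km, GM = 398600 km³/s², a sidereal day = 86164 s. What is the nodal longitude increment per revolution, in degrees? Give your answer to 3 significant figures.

25.8°

Semi-major axis a = 6371 + 908 = 7279 km. Period T = 2π√(a³/μ) = 2π√(7279³/398600) = 6180.4 s = 103.01 min.
During one orbit Earth rotates (6180.4 / 86164) × 360° = 25.82°.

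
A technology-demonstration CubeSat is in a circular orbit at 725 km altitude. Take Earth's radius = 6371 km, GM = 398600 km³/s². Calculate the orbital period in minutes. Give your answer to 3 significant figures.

99.1 min

Semi-major axis a = 6371 + 725 = 7096 km. Period T = 2π√(a³/μ) = 2π√(7096³/398600) = 5948.8 s = 99.15 min.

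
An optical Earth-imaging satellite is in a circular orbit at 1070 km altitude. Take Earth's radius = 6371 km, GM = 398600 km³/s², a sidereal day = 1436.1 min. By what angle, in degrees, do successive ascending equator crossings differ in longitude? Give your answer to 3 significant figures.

Semi-major axis a = 6371 + 1070 = 7441 km. Period T = 2π√(a³/μ) = 2π√(7441³/398600) = 6387.9 s = 106.47 min.
During one orbit Earth rotates (6387.9 / 86166) × 360° = 26.69°.

26.7°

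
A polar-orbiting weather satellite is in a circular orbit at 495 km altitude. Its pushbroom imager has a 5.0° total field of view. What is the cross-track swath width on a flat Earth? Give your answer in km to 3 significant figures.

Half-angle = 5.0°/2 = 2.5°.
Swath width ≈ 2h·tan(θ/2) = 2 × 495 × tan(2.5°) = 43.2 km.

43.2 km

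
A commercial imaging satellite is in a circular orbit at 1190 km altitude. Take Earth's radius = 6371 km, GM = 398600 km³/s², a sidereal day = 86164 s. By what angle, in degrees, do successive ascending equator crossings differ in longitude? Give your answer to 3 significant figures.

Semi-major axis a = 6371 + 1190 = 7561 km. Period T = 2π√(a³/μ) = 2π√(7561³/398600) = 6543.0 s = 109.05 min.
During one orbit Earth rotates (6543.0 / 86164) × 360° = 27.34°.

27.3°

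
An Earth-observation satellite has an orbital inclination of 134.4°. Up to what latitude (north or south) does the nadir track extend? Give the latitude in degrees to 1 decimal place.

Retrograde orbit: the ground track reaches ±(180° − i) = ±(180 − 134.4) = ±45.6°.

45.6°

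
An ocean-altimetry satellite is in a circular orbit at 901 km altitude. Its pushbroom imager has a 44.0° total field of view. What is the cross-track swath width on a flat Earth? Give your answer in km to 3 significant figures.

728 km

Half-angle = 44.0°/2 = 22°.
Swath width ≈ 2h·tan(θ/2) = 2 × 901 × tan(22°) = 728.1 km.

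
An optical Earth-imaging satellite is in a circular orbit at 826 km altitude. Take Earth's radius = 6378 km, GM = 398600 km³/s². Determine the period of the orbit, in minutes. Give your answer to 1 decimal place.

101.4 min

Semi-major axis a = 6378 + 826 = 7204 km. Period T = 2π√(a³/μ) = 2π√(7204³/398600) = 6085.2 s = 101.42 min.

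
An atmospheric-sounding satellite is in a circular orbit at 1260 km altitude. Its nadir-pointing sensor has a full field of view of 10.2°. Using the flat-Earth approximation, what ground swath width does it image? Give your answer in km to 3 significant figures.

225 km

Half-angle = 10.2°/2 = 5.1°.
Swath width ≈ 2h·tan(θ/2) = 2 × 1260 × tan(5.1°) = 224.9 km.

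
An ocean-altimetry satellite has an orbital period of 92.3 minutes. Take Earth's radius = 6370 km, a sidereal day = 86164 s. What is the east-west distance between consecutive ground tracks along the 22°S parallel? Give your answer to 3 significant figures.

T = 92.3 min = 5538.0 s.
Node shift per orbit = (5538.0/86164) × 360° = 23.14°.
Equatorial spacing = 23.14 × 111.2 km/° = 2572 km.
At 22° latitude, spacing = 2572 × cos(22°) = 2385 km.

2390 km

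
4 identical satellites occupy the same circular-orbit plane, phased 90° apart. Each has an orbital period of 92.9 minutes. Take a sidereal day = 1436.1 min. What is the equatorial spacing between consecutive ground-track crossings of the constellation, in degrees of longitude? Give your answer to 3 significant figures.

5.82°

T = 92.9 min = 5574.0 s.
Single-satellite node shift = (5574.0/86166) × 360° = 23.29°.
With 4 satellites evenly phased, successive equator crossings are 23.29/4 = 5.822° apart.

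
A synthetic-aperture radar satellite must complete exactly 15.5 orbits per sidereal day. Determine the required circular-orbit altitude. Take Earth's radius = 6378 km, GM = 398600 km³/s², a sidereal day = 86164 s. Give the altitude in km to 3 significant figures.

Required period T = 86164 / 15.5 = 5559.0 s.
From T = 2π√(a³/μ): a = (μ T²/4π²)^(1/3) = (398600 × 5559.0² / 4π²)^(1/3) = 6782 km.
Altitude h = a − R = 6782 − 6378 = 404 km.

404 km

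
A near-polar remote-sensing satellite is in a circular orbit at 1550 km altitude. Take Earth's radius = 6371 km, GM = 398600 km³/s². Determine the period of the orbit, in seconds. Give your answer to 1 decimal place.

Semi-major axis a = 6371 + 1550 = 7921 km. Period T = 2π√(a³/μ) = 2π√(7921³/398600) = 7015.9 s = 116.93 min.

7015.9 seconds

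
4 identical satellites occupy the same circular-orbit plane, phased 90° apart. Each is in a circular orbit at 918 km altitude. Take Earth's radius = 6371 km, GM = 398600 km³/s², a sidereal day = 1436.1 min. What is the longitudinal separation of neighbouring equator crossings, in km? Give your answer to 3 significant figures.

Semi-major axis a = 6371 + 918 = 7289 km. Period T = 2π√(a³/μ) = 2π√(7289³/398600) = 6193.2 s = 103.22 min.
Single-satellite node shift = (6193.2/86166) × 360° = 25.87°.
With 4 satellites evenly phased, successive equator crossings are 25.87/4 = 6.469° apart.
That is 6.469 × 111.2 = 719 km at the equator.

719 km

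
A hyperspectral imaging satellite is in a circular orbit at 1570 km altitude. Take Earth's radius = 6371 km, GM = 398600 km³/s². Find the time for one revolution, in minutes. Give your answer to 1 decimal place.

117.4 min

Semi-major axis a = 6371 + 1570 = 7941 km. Period T = 2π√(a³/μ) = 2π√(7941³/398600) = 7042.5 s = 117.37 min.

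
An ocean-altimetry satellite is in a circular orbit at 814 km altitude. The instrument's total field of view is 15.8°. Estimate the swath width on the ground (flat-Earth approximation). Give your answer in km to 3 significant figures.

Half-angle = 15.8°/2 = 7.9°.
Swath width ≈ 2h·tan(θ/2) = 2 × 814 × tan(7.9°) = 225.9 km.

226 km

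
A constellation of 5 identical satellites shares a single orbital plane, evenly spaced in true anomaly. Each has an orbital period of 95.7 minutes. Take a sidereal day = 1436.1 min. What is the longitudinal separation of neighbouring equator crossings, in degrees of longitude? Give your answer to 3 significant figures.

4.80°

T = 95.7 min = 5742.0 s.
Single-satellite node shift = (5742.0/86166) × 360° = 23.99°.
With 5 satellites evenly phased, successive equator crossings are 23.99/5 = 4.798° apart.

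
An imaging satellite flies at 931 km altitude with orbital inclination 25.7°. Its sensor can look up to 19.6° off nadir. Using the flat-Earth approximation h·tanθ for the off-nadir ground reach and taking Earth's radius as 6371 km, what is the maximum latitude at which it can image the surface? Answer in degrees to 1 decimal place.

28.7°

For a prograde orbit the ground track reaches latitude ±i = ±25.7°.
Sensor half-swath on the ground ≈ 931·tan(19.6°) = 332 km = 2.98° of latitude.
Maximum observable latitude ≈ 25.7 + 2.98 = 28.7°.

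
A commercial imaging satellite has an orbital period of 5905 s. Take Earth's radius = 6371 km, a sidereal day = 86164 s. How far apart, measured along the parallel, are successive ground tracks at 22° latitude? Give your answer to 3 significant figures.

2540 km

Node shift per orbit = (5905.0/86164) × 360° = 24.67°.
Equatorial spacing = 24.67 × 111.2 km/° = 2743 km.
At 22° latitude, spacing = 2743 × cos(22°) = 2544 km.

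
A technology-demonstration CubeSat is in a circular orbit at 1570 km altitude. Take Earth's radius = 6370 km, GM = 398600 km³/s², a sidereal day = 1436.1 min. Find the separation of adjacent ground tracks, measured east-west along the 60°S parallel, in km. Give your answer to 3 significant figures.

Semi-major axis a = 6370 + 1570 = 7940 km. Period T = 2π√(a³/μ) = 2π√(7940³/398600) = 7041.1 s = 117.35 min.
Node shift per orbit = (7041.1/86166) × 360° = 29.42°.
Equatorial spacing = 29.42 × 111.2 km/° = 3271 km.
At 60° latitude, spacing = 3271 × cos(60°) = 1635 km.

1640 km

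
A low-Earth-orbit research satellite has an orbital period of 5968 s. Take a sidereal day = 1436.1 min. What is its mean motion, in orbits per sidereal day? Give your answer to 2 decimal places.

14.44

Orbits per sidereal day = 86166 / 5968.0 = 14.438.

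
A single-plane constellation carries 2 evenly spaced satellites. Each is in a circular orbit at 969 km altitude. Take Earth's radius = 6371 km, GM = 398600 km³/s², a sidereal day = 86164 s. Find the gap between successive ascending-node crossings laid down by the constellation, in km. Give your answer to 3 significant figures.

1450 km

Semi-major axis a = 6371 + 969 = 7340 km. Period T = 2π√(a³/μ) = 2π√(7340³/398600) = 6258.3 s = 104.30 min.
Single-satellite node shift = (6258.3/86164) × 360° = 26.15°.
With 2 satellites evenly phased, successive equator crossings are 26.15/2 = 13.074° apart.
That is 13.074 × 111.2 = 1454 km at the equator.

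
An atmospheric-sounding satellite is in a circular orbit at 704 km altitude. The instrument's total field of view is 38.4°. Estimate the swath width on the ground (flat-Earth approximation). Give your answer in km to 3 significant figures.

Half-angle = 38.4°/2 = 19.2°.
Swath width ≈ 2h·tan(θ/2) = 2 × 704 × tan(19.2°) = 490.3 km.

490 km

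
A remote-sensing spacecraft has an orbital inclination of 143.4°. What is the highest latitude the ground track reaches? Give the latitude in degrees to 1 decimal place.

36.6°

Retrograde orbit: the ground track reaches ±(180° − i) = ±(180 − 143.4) = ±36.6°.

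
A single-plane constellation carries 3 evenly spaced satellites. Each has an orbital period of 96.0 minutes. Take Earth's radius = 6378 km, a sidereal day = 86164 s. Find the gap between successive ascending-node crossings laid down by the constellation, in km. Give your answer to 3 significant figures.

T = 96.0 min = 5760.0 s.
Single-satellite node shift = (5760.0/86164) × 360° = 24.07°.
With 3 satellites evenly phased, successive equator crossings are 24.07/3 = 8.022° apart.
That is 8.022 × 111.3 = 893 km at the equator.

893 km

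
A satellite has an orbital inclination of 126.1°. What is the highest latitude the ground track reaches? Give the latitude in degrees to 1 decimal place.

53.9°

Retrograde orbit: the ground track reaches ±(180° − i) = ±(180 − 126.1) = ±53.9°.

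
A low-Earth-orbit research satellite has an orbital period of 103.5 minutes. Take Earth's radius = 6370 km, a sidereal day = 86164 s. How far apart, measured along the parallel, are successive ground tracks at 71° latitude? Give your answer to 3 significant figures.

939 km

T = 103.5 min = 6210.0 s.
Node shift per orbit = (6210.0/86164) × 360° = 25.95°.
Equatorial spacing = 25.95 × 111.2 km/° = 2885 km.
At 71° latitude, spacing = 2885 × cos(71°) = 939 km.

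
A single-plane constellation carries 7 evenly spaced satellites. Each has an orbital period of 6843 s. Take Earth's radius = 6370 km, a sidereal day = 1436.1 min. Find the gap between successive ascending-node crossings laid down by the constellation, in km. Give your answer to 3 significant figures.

Single-satellite node shift = (6843.0/86166) × 360° = 28.59°.
With 7 satellites evenly phased, successive equator crossings are 28.59/7 = 4.084° apart.
That is 4.084 × 111.2 = 454 km at the equator.

454 km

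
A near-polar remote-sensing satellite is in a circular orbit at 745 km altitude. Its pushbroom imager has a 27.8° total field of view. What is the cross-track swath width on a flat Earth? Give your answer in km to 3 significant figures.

369 km

Half-angle = 27.8°/2 = 13.9°.
Swath width ≈ 2h·tan(θ/2) = 2 × 745 × tan(13.9°) = 368.7 km.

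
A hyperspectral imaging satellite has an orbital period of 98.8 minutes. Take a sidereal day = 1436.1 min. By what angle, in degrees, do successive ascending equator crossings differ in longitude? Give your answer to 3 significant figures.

T = 98.8 min = 5928.0 s.
During one orbit Earth rotates (5928.0 / 86166) × 360° = 24.77°.

24.8°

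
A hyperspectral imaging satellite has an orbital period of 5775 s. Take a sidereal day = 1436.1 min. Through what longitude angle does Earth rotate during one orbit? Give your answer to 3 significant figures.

During one orbit Earth rotates (5775.0 / 86166) × 360° = 24.13°.

24.1°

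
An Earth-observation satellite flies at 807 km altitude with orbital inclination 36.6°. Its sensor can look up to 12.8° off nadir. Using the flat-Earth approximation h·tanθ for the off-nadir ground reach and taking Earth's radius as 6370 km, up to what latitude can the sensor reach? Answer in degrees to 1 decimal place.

38.2°

For a prograde orbit the ground track reaches latitude ±i = ±36.6°.
Sensor half-swath on the ground ≈ 807·tan(12.8°) = 183 km = 1.65° of latitude.
Maximum observable latitude ≈ 36.6 + 1.65 = 38.2°.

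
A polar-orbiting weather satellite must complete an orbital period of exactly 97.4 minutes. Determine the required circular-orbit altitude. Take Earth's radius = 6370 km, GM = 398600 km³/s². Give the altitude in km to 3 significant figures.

T = 97.4 min = 5844.0 s.
From T = 2π√(a³/μ): a = (μ T²/4π²)^(1/3) = (398600 × 5844.0² / 4π²)^(1/3) = 7012 km.
Altitude h = a − R = 7012 − 6370 = 642 km.

642 km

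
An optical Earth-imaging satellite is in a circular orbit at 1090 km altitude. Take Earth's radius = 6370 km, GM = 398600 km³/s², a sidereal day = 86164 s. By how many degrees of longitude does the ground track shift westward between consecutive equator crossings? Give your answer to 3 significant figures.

Semi-major axis a = 6370 + 1090 = 7460 km. Period T = 2π√(a³/μ) = 2π√(7460³/398600) = 6412.4 s = 106.87 min.
During one orbit Earth rotates (6412.4 / 86164) × 360° = 26.79°.

26.8°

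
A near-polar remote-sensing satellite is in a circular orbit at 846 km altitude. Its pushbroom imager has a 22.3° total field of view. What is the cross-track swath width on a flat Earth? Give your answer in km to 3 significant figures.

333 km

Half-angle = 22.3°/2 = 11.15°.
Swath width ≈ 2h·tan(θ/2) = 2 × 846 × tan(11.15°) = 333.5 km.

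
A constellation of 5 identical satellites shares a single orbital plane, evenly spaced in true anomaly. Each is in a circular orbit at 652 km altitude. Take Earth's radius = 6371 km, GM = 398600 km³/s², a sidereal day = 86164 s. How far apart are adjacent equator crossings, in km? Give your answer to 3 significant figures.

544 km

Semi-major axis a = 6371 + 652 = 7023 km. Period T = 2π√(a³/μ) = 2π√(7023³/398600) = 5857.3 s = 97.62 min.
Single-satellite node shift = (5857.3/86164) × 360° = 24.47°.
With 5 satellites evenly phased, successive equator crossings are 24.47/5 = 4.894° apart.
That is 4.894 × 111.2 = 544 km at the equator.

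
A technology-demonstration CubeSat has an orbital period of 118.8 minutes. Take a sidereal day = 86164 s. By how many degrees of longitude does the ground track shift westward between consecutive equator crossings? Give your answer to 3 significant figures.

29.8°

T = 118.8 min = 7128.0 s.
During one orbit Earth rotates (7128.0 / 86164) × 360° = 29.78°.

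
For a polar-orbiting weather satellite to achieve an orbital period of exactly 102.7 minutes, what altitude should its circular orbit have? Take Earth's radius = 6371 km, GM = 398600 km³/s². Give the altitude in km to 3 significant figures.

T = 102.7 min = 6162.0 s.
From T = 2π√(a³/μ): a = (μ T²/4π²)^(1/3) = (398600 × 6162.0² / 4π²)^(1/3) = 7265 km.
Altitude h = a − R = 7265 − 6371 = 894 km.

894 km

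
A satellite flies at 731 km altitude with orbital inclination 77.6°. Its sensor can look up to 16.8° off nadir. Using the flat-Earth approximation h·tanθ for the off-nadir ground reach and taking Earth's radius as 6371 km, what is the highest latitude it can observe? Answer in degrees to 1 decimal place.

79.6°

For a prograde orbit the ground track reaches latitude ±i = ±77.6°.
Sensor half-swath on the ground ≈ 731·tan(16.8°) = 221 km = 1.98° of latitude.
Maximum observable latitude ≈ 77.6 + 1.98 = 79.6°.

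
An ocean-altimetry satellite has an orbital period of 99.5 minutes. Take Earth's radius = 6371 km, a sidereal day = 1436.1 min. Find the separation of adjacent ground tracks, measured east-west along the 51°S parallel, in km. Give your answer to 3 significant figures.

T = 99.5 min = 5970.0 s.
Node shift per orbit = (5970.0/86166) × 360° = 24.94°.
Equatorial spacing = 24.94 × 111.2 km/° = 2773 km.
At 51° latitude, spacing = 2773 × cos(51°) = 1745 km.

1750 km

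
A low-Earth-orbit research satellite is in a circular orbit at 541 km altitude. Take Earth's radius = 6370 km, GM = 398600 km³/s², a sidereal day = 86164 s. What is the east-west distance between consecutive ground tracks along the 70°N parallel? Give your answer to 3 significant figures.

908 km

Semi-major axis a = 6370 + 541 = 6911 km. Period T = 2π√(a³/μ) = 2π√(6911³/398600) = 5717.7 s = 95.30 min.
Node shift per orbit = (5717.7/86164) × 360° = 23.89°.
Equatorial spacing = 23.89 × 111.2 km/° = 2656 km.
At 70° latitude, spacing = 2656 × cos(70°) = 908 km.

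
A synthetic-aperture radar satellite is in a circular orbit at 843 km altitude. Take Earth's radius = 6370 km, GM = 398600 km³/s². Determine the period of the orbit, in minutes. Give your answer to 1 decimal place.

101.6 min

Semi-major axis a = 6370 + 843 = 7213 km. Period T = 2π√(a³/μ) = 2π√(7213³/398600) = 6096.6 s = 101.61 min.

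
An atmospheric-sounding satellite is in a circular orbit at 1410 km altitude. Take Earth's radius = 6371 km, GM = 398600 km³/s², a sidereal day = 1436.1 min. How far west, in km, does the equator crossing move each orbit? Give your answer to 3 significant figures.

3170 km

Semi-major axis a = 6371 + 1410 = 7781 km. Period T = 2π√(a³/μ) = 2π√(7781³/398600) = 6830.7 s = 113.84 min.
During one orbit Earth rotates (6830.7 / 86166) × 360° = 28.54°.
At the equator that is 28.54° × (2π·6371/360) km/° = 28.54 × 111.2 = 3173 km.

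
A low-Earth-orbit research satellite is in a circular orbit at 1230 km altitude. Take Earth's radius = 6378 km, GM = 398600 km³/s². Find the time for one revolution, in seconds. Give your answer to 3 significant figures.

Semi-major axis a = 6378 + 1230 = 7608 km. Period T = 2π√(a³/μ) = 2π√(7608³/398600) = 6604.2 s = 110.07 min.

6600 seconds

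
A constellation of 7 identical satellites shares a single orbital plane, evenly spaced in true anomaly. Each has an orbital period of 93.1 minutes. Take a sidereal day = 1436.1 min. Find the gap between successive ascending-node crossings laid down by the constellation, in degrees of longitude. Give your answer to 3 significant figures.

T = 93.1 min = 5586.0 s.
Single-satellite node shift = (5586.0/86166) × 360° = 23.34°.
With 7 satellites evenly phased, successive equator crossings are 23.34/7 = 3.334° apart.

3.33°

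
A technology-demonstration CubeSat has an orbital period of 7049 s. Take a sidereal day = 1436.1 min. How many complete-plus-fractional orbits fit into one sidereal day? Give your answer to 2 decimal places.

Orbits per sidereal day = 86166 / 7049.0 = 12.224.

12.22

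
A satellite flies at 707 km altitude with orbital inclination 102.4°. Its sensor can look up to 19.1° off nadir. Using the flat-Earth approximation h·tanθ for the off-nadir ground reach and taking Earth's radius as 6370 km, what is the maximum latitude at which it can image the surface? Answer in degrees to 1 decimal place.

Retrograde orbit: the ground track reaches ±(180° − i) = ±(180 − 102.4) = ±77.6°.
Sensor half-swath on the ground ≈ 707·tan(19.1°) = 245 km = 2.20° of latitude.
Maximum observable latitude ≈ 77.6 + 2.20 = 79.8°.

79.8°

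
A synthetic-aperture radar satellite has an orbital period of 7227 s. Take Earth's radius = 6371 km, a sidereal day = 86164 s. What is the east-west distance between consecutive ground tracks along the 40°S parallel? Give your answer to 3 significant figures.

2570 km

Node shift per orbit = (7227.0/86164) × 360° = 30.19°.
Equatorial spacing = 30.19 × 111.2 km/° = 3358 km.
At 40° latitude, spacing = 3358 × cos(40°) = 2572 km.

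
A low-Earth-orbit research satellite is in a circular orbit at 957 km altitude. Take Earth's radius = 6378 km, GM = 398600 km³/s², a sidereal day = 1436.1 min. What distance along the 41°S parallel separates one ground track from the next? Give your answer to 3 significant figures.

2190 km

Semi-major axis a = 6378 + 957 = 7335 km. Period T = 2π√(a³/μ) = 2π√(7335³/398600) = 6251.9 s = 104.20 min.
Node shift per orbit = (6251.9/86166) × 360° = 26.12°.
Equatorial spacing = 26.12 × 111.3 km/° = 2908 km.
At 41° latitude, spacing = 2908 × cos(41°) = 2194 km.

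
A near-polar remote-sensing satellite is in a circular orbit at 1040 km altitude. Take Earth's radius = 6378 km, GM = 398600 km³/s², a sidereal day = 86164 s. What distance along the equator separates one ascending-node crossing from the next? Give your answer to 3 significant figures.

Semi-major axis a = 6378 + 1040 = 7418 km. Period T = 2π√(a³/μ) = 2π√(7418³/398600) = 6358.3 s = 105.97 min.
During one orbit Earth rotates (6358.3 / 86164) × 360° = 26.57°.
At the equator that is 26.57° × (2π·6378/360) km/° = 26.57 × 111.3 = 2957 km.

2960 km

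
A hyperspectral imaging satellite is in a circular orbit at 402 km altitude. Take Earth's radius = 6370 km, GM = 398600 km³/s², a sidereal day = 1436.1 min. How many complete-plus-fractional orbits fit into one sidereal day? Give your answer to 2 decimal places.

15.54

Semi-major axis a = 6370 + 402 = 6772 km. Period T = 2π√(a³/μ) = 2π√(6772³/398600) = 5546.1 s = 92.43 min.
Orbits per sidereal day = 86166 / 5546.1 = 15.536.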